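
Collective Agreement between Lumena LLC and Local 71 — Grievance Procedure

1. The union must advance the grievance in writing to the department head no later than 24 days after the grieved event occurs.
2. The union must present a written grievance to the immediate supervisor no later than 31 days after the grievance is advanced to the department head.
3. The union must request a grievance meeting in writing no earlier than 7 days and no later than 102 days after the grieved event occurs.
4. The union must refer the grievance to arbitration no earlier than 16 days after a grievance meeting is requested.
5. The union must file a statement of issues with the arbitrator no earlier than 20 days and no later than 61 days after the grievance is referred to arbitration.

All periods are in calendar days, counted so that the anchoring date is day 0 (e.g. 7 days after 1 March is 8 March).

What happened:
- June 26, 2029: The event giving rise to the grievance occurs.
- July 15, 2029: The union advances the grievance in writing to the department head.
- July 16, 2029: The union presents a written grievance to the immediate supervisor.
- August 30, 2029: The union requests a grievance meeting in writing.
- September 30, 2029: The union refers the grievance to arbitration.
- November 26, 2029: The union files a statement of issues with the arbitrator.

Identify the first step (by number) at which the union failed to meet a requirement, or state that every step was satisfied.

(1) due by June 26, 2029 + 24 days = July 20, 2029; completed July 15, 2029, before the deadline.
(2) due by July 15, 2029 + 31 days = August 15, 2029; July 16, 2029 is within that limit.
(3) the permitted window runs from June 26, 2029 + 7 = July 3, 2029 to June 26, 2029 + 102 = October 6, 2029; done August 30, 2029, which is between those dates.
(4) permitted from August 30, 2029 + 16 days = September 15, 2029 onward; September 30, 2029 is on or after that date.
(5) the permitted window runs from September 30, 2029 + 20 = October 20, 2029 to September 30, 2029 + 61 = November 30, 2029; done November 26, 2029 — within the window.

None — every step was satisfied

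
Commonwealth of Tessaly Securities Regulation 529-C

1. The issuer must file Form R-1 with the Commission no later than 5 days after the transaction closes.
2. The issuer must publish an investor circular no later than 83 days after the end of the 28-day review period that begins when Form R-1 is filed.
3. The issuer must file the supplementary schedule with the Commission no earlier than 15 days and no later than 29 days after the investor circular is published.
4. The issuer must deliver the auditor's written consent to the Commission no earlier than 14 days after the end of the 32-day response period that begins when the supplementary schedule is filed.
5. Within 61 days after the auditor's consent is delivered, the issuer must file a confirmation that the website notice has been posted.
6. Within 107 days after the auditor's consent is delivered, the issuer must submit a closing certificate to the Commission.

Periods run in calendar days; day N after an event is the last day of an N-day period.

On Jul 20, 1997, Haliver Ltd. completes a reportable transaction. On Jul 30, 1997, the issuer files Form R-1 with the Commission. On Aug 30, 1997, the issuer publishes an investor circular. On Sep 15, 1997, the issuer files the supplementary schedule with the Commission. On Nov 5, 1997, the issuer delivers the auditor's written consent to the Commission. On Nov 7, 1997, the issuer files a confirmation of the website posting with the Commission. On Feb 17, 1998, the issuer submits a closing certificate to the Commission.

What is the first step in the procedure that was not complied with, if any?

Step 1: 5 days after Jul 20, 1997 (when the transaction closes) is Jul 25, 1997; Jul 30, 1997 misses that deadline by 5 days.

Step 1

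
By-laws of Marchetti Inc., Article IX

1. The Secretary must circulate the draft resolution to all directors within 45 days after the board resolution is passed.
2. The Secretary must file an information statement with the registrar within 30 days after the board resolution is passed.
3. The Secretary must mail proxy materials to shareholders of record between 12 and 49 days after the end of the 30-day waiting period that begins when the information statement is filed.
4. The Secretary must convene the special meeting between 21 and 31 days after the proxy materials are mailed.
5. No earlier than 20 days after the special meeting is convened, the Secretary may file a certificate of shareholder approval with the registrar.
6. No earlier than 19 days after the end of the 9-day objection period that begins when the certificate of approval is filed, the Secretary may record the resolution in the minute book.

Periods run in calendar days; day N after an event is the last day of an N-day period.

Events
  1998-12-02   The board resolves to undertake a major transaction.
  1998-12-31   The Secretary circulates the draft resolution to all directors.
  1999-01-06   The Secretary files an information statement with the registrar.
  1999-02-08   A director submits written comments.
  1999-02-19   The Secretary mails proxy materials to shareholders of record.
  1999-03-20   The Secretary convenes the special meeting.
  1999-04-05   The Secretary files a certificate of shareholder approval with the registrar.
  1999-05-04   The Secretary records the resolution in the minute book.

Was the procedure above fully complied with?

No

(1) due by 1998-12-02 + 45 days = 1999-01-16; done 1998-12-31 — timely.
(2) due by 1998-12-02 + 30 days = 1999-01-01; 1999-01-06 misses that deadline by 5 days.
That is the first point of non-compliance.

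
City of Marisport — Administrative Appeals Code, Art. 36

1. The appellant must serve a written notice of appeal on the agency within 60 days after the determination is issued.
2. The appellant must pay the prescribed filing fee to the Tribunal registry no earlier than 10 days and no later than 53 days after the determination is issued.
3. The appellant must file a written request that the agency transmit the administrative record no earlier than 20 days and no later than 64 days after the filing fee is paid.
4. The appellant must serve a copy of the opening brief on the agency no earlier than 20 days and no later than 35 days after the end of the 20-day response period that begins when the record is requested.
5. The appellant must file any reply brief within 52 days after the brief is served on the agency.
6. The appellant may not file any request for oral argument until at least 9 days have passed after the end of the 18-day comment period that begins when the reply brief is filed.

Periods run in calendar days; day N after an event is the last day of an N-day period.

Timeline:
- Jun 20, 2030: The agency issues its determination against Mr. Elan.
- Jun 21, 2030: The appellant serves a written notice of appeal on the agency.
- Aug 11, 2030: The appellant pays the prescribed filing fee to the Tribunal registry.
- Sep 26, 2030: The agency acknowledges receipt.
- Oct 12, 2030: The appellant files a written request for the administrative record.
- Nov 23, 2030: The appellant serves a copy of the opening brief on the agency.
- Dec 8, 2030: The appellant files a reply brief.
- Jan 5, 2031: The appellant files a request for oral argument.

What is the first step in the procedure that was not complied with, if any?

Step 1: 60 days after Jun 20, 2030 (when the determination is issued) is Aug 19, 2030; Jun 21, 2030 is within that limit.
Step 2: the window is 10–53 days after Jun 20, 2030 (when the determination is issued), so Jun 30, 2030 through Aug 12, 2030; done Aug 11, 2030 — within the window.
Step 3: the window is 20–64 days after Aug 11, 2030 (when the filing fee is paid), so Aug 31, 2030 through Oct 14, 2030; done Oct 12, 2030, which is between those dates.
Step 4: the window is 20–35 days after Nov 1, 2030 (end of the 20-day response period, which began when the record is requested on Oct 12, 2030), so Nov 21, 2030 through Dec 6, 2030; Nov 23, 2030 falls inside that range.
Step 5: 52 days after Nov 23, 2030 (when the brief is served on the agency) is Jan 14, 2031; done Dec 8, 2030 — timely.
Step 6: the earliest permitted date is 9 days after Dec 26, 2030 (end of the 18-day comment period, which began when the reply brief is filed on Dec 8, 2030), i.e. Jan 4, 2031; done Jan 5, 2031, after the minimum wait.

None — every step was satisfied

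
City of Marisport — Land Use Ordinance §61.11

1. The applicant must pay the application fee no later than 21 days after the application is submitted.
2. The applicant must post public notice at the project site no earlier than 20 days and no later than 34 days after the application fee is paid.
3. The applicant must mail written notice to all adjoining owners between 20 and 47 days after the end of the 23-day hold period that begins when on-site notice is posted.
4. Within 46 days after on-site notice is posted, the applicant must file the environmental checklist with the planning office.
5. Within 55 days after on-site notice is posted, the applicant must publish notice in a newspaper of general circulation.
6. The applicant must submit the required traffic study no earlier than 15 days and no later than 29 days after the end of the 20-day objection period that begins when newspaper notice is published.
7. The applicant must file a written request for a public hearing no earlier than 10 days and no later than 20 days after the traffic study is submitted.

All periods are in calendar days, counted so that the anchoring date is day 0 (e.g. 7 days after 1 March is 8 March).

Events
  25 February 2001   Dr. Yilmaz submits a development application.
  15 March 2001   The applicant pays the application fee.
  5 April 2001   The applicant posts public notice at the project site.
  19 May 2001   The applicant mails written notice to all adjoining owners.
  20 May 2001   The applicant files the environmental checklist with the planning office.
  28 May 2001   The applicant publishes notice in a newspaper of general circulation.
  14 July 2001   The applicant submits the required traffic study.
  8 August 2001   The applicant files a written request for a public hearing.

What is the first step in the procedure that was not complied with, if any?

Step 1: 21 days after 25 February 2001 (when the application is submitted) is 18 March 2001; completed 15 March 2001, before the deadline.
Step 2: the window is 20–34 days after 15 March 2001 (when the application fee is paid), so 4 April 2001 through 18 April 2001; done 5 April 2001 — within the window.
Step 3: the window is 20–47 days after 28 April 2001 (end of the 23-day hold period, which began when on-site notice is posted on 5 April 2001), so 18 May 2001 through 14 June 2001; 19 May 2001 falls inside that range.
Step 4: 46 days after 5 April 2001 (when on-site notice is posted) is 21 May 2001; 20 May 2001 is within that limit.
Step 5: 55 days after 5 April 2001 (when on-site notice is posted) is 30 May 2001; completed 28 May 2001, before the deadline.
Step 6: the window is 15–29 days after 17 June 2001 (end of the 20-day objection period, which began when newspaper notice is published on 28 May 2001), so 2 July 2001 through 16 July 2001; done 14 July 2001 — within the window.
Step 7: the window is 10–20 days after 14 July 2001 (when the traffic study is submitted), so 24 July 2001 through 3 August 2001; 8 August 2001 is 5 days past the end of the window.
The procedure was therefore not followed at step 7.

Step 7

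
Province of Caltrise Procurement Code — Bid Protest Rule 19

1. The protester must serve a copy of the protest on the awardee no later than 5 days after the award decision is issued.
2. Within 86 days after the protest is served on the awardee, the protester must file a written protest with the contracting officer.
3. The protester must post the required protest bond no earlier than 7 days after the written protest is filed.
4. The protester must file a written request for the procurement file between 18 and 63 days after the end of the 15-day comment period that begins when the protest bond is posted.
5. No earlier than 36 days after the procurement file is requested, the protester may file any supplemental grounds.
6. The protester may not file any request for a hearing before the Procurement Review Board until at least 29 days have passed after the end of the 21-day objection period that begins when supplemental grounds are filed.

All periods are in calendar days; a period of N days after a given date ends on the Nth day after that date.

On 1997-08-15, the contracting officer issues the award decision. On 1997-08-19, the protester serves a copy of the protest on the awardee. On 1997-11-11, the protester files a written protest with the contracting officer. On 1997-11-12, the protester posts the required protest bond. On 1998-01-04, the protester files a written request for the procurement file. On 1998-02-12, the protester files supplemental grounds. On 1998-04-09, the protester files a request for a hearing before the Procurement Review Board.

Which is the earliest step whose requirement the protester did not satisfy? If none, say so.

Step 1: 5 days after 1997-08-15 (when the award decision is issued) is 1997-08-20; completed 1997-08-19, before the deadline.
Step 2: 86 days after 1997-08-19 (when the protest is served on the awardee) is 1997-11-13; completed 1997-11-11, before the deadline.
Step 3: the earliest permitted date is 7 days after 1997-11-11 (when the written protest is filed), i.e. 1997-11-18; done 1997-11-12 — 6 days too early.
Later steps need not be reached.

Step 3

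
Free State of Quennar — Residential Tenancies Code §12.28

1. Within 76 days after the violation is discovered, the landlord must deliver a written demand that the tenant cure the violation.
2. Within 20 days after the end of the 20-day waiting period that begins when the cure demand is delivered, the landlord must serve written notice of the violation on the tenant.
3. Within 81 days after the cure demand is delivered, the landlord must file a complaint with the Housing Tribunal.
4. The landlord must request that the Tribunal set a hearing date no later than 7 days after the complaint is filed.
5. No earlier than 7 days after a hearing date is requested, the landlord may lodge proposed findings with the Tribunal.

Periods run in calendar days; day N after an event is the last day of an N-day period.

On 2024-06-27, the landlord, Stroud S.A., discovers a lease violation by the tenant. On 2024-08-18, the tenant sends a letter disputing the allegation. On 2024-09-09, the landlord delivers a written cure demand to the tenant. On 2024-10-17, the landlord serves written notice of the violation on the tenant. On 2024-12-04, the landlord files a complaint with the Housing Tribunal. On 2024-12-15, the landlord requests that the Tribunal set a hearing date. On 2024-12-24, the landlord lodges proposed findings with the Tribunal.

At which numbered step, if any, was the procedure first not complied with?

Step 1 — counting 76 days from 2024-06-27 (when the violation is discovered) gives a deadline of 2024-09-11; completed 2024-09-09, before the deadline.
Step 2 — counting 20 days from 2024-09-29 (end of the 20-day waiting period, which began when the cure demand is delivered on 2024-09-09) gives a deadline of 2024-10-19; 2024-10-17 is within that limit.
Step 3 — counting 81 days from 2024-09-09 (when the cure demand is delivered) gives a deadline of 2024-11-29; not done until 2024-12-04, 5 days after the deadline.

Step 3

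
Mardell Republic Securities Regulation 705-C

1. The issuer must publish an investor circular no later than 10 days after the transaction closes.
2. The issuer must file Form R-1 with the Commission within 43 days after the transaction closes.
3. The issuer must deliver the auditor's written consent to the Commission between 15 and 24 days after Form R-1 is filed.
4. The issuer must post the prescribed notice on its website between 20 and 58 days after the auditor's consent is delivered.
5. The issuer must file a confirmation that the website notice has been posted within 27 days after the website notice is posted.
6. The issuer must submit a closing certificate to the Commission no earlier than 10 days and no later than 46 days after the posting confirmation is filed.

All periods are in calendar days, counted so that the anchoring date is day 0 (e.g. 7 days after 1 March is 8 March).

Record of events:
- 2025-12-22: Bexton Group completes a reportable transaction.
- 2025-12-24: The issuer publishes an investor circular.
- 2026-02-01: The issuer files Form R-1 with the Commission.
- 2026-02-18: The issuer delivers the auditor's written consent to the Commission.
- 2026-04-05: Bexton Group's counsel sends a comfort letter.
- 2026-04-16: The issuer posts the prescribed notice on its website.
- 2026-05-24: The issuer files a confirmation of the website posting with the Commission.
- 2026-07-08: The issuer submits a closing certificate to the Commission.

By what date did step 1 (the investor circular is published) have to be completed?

Step 1 runs from 2025-12-22, when the transaction closes. 10 days after 2025-12-22 is 2026-01-01.

2026-01-01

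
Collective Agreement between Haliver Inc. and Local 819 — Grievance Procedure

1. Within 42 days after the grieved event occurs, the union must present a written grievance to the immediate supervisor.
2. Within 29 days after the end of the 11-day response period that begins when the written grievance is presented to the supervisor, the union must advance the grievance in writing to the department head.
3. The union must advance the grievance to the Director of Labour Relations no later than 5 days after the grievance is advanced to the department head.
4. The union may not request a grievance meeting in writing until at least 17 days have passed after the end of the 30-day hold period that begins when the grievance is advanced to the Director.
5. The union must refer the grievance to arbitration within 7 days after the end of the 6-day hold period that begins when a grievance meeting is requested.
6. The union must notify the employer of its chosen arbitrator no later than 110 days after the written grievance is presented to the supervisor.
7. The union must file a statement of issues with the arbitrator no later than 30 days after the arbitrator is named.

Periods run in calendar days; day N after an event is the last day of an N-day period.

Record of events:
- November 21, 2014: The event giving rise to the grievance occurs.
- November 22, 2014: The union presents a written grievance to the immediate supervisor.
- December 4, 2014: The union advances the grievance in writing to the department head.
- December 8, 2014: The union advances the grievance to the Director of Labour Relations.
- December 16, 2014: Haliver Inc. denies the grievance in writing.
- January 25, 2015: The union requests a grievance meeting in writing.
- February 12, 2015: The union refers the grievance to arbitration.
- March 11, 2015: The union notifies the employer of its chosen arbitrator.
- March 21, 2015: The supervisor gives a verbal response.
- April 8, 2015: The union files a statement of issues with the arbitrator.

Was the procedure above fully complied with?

Step 1 — counting 42 days from November 21, 2014 (when the grieved event occurs) gives a deadline of January 2, 2015; November 22, 2014 is within that limit.
Step 2 — counting 29 days from December 3, 2014 (end of the 11-day response period, which began when the written grievance is presented to the supervisor on November 22, 2014) gives a deadline of January 1, 2015; done December 4, 2014 — timely.
Step 3 — counting 5 days from December 4, 2014 (when the grievance is advanced to the department head) gives a deadline of December 9, 2014; December 8, 2014 is within that limit.
Step 4 — must wait 17 days from January 7, 2015 (end of the 30-day hold period, which began when the grievance is advanced to the Director on December 8, 2014), so not before January 24, 2015; January 25, 2015 is on or after that date.
Step 5 — counting 7 days from January 31, 2015 (end of the 6-day hold period, which began when a grievance meeting is requested on January 25, 2015) gives a deadline of February 7, 2015; February 12, 2015 misses that deadline by 5 days.
Later steps need not be reached.

No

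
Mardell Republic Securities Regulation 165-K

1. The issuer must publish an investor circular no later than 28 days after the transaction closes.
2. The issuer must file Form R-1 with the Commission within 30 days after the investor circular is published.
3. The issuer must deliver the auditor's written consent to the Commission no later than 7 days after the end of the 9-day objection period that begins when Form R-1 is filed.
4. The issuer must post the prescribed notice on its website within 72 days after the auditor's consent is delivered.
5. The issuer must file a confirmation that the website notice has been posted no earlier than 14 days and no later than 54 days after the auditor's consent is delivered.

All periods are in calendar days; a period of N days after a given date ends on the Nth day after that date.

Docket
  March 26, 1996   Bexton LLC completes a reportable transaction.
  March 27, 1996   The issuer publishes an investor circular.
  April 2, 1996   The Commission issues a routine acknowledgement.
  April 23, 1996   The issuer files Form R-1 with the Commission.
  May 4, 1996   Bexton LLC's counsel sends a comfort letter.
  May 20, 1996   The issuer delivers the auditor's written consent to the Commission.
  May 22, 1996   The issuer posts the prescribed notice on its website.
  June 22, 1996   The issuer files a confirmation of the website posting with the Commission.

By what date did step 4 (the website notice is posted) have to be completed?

July 31, 1996

Step 4 runs from May 20, 1996, when the auditor's consent is delivered. 72 days after May 20, 1996 is July 31, 1996.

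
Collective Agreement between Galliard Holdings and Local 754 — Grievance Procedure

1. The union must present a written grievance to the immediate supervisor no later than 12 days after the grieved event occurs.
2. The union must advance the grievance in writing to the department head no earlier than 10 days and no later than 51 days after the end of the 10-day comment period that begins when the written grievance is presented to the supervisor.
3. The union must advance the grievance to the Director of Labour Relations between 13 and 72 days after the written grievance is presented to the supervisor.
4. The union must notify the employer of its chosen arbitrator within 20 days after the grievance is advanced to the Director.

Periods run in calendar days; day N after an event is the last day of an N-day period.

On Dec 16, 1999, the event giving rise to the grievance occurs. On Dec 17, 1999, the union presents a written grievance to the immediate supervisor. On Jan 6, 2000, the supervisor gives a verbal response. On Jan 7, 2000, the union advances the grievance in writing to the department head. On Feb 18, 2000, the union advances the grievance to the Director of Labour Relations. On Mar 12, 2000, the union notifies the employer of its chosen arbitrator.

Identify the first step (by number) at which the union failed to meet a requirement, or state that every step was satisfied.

Step 1: 12 days after Dec 16, 1999 (when the grieved event occurs) is Dec 28, 1999; completed Dec 17, 1999, before the deadline.
Step 2: the window is 10–51 days after Dec 27, 1999 (end of the 10-day comment period, which began when the written grievance is presented to the supervisor on Dec 17, 1999), so Jan 6, 2000 through Feb 16, 2000; Jan 7, 2000 falls inside that range.
Step 3: the window is 13–72 days after Dec 17, 1999 (when the written grievance is presented to the supervisor), so Dec 30, 1999 through Feb 27, 2000; done Feb 18, 2000 — within the window.
Step 4: 20 days after Feb 18, 2000 (when the grievance is advanced to the Director) is Mar 9, 2000; Mar 12, 2000 misses that deadline by 3 days.
That is the first point of non-compliance.

Step 4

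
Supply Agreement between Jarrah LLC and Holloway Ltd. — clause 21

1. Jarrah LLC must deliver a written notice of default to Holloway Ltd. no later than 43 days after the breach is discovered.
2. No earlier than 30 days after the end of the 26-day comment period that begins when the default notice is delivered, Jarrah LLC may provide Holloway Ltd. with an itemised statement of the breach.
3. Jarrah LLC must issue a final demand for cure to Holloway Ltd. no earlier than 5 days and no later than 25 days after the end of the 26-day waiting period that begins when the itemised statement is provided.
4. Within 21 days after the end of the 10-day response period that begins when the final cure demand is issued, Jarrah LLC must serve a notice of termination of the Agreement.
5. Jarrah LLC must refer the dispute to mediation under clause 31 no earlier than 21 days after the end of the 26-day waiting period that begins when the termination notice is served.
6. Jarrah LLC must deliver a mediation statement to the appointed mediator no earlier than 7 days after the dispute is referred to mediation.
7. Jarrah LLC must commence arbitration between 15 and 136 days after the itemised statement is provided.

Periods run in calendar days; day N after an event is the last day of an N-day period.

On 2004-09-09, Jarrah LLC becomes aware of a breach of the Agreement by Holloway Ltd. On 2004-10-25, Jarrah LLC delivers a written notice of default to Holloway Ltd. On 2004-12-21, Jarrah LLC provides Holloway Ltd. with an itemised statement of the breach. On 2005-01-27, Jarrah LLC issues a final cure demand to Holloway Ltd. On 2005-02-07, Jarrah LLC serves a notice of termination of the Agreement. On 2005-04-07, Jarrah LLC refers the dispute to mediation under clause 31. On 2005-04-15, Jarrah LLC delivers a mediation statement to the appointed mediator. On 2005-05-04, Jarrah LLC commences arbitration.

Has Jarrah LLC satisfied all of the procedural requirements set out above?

Step 1 — counting 43 days from 2004-09-09 (when the breach is discovered) gives a deadline of 2004-10-22; not done until 2004-10-25, 3 days after the deadline.

No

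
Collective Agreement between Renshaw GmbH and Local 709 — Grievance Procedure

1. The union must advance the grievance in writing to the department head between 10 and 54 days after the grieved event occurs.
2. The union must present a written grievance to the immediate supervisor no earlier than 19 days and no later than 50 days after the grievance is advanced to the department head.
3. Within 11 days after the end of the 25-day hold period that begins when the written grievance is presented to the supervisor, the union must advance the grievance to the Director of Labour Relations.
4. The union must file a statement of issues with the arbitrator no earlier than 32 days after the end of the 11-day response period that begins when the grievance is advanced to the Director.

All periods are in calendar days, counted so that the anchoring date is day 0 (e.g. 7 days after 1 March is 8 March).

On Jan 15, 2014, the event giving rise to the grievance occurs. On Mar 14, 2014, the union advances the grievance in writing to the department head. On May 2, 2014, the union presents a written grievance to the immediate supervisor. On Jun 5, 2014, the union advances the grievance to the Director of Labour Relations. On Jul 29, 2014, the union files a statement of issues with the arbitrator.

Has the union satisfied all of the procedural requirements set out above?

(1) the permitted window runs from Jan 15, 2014 + 10 = Jan 25, 2014 to Jan 15, 2014 + 54 = Mar 10, 2014; done Mar 14, 2014 — 4 days after the window closed.
The procedure was therefore not followed at step 1.

No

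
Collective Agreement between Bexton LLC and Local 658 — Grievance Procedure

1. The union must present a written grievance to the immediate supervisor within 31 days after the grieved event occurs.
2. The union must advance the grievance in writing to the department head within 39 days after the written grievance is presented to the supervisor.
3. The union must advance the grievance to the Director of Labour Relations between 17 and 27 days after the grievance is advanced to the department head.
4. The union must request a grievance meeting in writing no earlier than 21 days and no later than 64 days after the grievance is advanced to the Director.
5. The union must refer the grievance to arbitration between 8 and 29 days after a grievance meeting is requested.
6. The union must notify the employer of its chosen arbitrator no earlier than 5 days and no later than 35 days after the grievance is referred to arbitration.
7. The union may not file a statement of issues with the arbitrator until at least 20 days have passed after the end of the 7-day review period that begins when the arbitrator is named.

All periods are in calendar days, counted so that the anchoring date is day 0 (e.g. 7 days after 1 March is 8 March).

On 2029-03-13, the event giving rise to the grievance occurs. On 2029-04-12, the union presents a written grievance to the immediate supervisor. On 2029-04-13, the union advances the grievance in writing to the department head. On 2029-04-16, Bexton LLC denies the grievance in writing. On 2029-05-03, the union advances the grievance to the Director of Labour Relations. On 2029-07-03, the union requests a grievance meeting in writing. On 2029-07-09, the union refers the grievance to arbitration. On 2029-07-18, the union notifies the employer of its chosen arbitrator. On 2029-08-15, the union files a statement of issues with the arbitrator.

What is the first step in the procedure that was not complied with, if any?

Step 5

Step 1: 31 days after 2029-03-13 (when the grieved event occurs) is 2029-04-13; completed 2029-04-12, before the deadline.
Step 2: 39 days after 2029-04-12 (when the written grievance is presented to the supervisor) is 2029-05-21; done 2029-04-13 — timely.
Step 3: the window is 17–27 days after 2029-04-13 (when the grievance is advanced to the department head), so 2029-04-30 through 2029-05-10; done 2029-05-03, which is between those dates.
Step 4: the window is 21–64 days after 2029-05-03 (when the grievance is advanced to the Director), so 2029-05-24 through 2029-07-06; done 2029-07-03, which is between those dates.
Step 5: the window is 8–29 days after 2029-07-03 (when a grievance meeting is requested), so 2029-07-11 through 2029-08-01; done 2029-07-09 — 2 days before the window opened.
Later steps need not be reached.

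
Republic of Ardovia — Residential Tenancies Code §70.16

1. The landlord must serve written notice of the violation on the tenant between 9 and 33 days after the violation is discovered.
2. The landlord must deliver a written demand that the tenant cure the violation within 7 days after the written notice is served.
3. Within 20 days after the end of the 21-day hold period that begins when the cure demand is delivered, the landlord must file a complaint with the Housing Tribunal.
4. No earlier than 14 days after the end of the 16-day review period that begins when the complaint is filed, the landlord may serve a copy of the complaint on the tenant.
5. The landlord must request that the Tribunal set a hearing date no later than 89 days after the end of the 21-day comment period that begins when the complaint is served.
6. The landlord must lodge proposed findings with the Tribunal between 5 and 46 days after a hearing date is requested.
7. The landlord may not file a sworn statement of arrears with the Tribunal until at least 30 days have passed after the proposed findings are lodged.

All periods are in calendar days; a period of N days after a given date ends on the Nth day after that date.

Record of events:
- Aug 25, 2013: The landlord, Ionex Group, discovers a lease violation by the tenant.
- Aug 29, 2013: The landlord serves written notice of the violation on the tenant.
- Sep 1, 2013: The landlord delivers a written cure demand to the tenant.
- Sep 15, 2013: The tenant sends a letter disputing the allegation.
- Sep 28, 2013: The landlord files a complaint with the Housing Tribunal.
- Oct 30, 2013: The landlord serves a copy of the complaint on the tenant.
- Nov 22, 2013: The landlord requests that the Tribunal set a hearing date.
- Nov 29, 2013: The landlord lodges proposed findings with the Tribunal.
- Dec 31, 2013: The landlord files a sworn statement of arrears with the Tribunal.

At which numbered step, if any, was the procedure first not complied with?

Step 1

Step 1 — 9 and 33 days from Aug 25, 2013 (when the violation is discovered) are Sep 3, 2013 and Sep 27, 2013 respectively; done Aug 29, 2013 — 5 days before the window opened.
That is the first point of non-compliance.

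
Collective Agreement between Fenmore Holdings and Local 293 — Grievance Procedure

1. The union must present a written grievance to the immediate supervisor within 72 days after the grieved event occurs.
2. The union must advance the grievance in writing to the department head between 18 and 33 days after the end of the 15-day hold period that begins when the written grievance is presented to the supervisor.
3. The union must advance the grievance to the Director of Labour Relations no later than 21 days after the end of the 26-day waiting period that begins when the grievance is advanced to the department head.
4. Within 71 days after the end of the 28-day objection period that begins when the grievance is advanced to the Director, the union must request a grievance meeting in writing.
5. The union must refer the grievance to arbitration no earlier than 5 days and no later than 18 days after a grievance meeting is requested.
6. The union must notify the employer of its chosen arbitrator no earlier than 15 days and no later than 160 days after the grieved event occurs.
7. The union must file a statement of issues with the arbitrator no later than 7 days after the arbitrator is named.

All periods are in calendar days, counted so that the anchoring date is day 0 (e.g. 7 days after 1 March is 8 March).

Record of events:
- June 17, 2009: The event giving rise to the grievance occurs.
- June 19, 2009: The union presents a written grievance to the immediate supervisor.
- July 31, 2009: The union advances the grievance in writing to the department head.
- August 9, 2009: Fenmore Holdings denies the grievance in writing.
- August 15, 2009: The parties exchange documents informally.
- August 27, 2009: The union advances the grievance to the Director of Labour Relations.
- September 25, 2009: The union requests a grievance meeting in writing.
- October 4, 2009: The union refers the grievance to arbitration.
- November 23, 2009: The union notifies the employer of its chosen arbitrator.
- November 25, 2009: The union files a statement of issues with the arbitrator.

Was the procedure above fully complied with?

Step 1: 72 days after June 17, 2009 (when the grieved event occurs) is August 28, 2009; June 19, 2009 is within that limit.
Step 2: the window is 18–33 days after July 4, 2009 (end of the 15-day hold period, which began when the written grievance is presented to the supervisor on June 19, 2009), so July 22, 2009 through August 6, 2009; July 31, 2009 falls inside that range.
Step 3: 21 days after August 26, 2009 (end of the 26-day waiting period, which began when the grievance is advanced to the department head on July 31, 2009) is September 16, 2009; done August 27, 2009 — timely.
Step 4: 71 days after September 24, 2009 (end of the 28-day objection period, which began when the grievance is advanced to the Director on August 27, 2009) is December 4, 2009; done September 25, 2009 — timely.
Step 5: the window is 5–18 days after September 25, 2009 (when a grievance meeting is requested), so September 30, 2009 through October 13, 2009; done October 4, 2009 — within the window.
Step 6: the window is 15–160 days after June 17, 2009 (when the grieved event occurs), so July 2, 2009 through November 24, 2009; done November 23, 2009, which is between those dates.
Step 7: 7 days after November 23, 2009 (when the arbitrator is named) is November 30, 2009; completed November 25, 2009, before the deadline.

Yes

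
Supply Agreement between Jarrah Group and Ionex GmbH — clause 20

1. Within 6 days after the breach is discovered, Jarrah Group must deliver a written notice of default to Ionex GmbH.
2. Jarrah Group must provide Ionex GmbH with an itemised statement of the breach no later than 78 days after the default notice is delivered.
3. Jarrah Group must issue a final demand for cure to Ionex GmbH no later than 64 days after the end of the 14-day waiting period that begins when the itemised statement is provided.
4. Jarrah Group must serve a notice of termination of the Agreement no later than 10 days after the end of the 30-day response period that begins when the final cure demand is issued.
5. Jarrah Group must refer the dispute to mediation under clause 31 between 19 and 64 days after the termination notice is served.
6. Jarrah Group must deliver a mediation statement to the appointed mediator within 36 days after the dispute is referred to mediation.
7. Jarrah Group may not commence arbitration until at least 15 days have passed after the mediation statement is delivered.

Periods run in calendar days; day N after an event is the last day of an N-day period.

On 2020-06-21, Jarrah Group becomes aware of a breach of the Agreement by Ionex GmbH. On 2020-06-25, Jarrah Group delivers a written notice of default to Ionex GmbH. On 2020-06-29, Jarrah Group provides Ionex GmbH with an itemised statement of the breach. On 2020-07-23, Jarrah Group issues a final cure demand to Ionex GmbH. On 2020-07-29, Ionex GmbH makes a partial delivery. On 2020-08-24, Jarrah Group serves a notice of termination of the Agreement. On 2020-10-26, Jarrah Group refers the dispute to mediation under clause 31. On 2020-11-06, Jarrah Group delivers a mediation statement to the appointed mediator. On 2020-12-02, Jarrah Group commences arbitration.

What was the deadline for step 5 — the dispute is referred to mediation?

Step 5 runs from 2020-08-24, when the termination notice is served. The window is 19–64 days after 2020-08-24; it closes on 2020-10-27.

2020-10-27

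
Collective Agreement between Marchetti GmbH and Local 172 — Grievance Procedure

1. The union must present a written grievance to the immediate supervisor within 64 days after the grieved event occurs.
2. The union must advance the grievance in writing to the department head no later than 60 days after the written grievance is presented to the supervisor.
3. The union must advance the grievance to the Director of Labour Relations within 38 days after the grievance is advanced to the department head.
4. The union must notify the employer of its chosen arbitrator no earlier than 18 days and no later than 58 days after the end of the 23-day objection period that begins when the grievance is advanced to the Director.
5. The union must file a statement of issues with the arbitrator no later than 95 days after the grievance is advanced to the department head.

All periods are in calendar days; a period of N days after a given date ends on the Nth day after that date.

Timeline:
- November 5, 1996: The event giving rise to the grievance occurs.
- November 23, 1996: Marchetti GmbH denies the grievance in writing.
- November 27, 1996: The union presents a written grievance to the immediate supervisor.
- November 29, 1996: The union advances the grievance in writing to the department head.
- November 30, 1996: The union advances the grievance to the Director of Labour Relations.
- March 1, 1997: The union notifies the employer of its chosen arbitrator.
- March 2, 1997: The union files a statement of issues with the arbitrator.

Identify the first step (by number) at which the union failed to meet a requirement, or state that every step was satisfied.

Step 4

Step 1 — counting 64 days from November 5, 1996 (when the grieved event occurs) gives a deadline of January 8, 1997; November 27, 1996 is within that limit.
Step 2 — counting 60 days from November 27, 1996 (when the written grievance is presented to the supervisor) gives a deadline of January 26, 1997; done November 29, 1996 — timely.
Step 3 — counting 38 days from November 29, 1996 (when the grievance is advanced to the department head) gives a deadline of January 6, 1997; November 30, 1996 is within that limit.
Step 4 — 18 and 58 days from December 23, 1996 (end of the 23-day objection period, which began when the grievance is advanced to the Director on November 30, 1996) are January 10, 1997 and February 19, 1997 respectively; done March 1, 1997 — 10 days after the window closed.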